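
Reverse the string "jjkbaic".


Input: jjkbaic
Reading characters right to left:
  Position 6: 'c'
  Position 5: 'i'
  Position 4: 'a'
  Position 3: 'b'
  Position 2: 'k'
  Position 1: 'j'
  Position 0: 'j'
Reversed: ciabkjj

ciabkjj


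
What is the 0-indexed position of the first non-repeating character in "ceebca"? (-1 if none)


Input: ceebca
Character frequencies:
  'a': 1
  'b': 1
  'c': 2
  'e': 2
Scanning left to right for freq == 1:
  Position 0 ('c'): freq=2, skip
  Position 1 ('e'): freq=2, skip
  Position 2 ('e'): freq=2, skip
  Position 3 ('b'): unique! => answer = 3

3


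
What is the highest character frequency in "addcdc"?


Input: addcdc
Character counts:
  'a': 1
  'c': 2
  'd': 3
Maximum frequency: 3

3


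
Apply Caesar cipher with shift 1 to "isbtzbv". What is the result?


Caesar cipher: shift "isbtzbv" by 1
  'i' (pos 8) + 1 = pos 9 = 'j'
  's' (pos 18) + 1 = pos 19 = 't'
  'b' (pos 1) + 1 = pos 2 = 'c'
  't' (pos 19) + 1 = pos 20 = 'u'
  'z' (pos 25) + 1 = pos 0 = 'a'
  'b' (pos 1) + 1 = pos 2 = 'c'
  'v' (pos 21) + 1 = pos 22 = 'w'
Result: jtcuacw

jtcuacw


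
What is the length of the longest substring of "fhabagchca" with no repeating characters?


Input: "fhabagchca"
Sliding window (track last position of each char):
  Position 0 ('f'): window [0,0] length 1 -- new best
  Position 1 ('h'): window [0,1] length 2 -- new best
  Position 2 ('a'): window [0,2] length 3 -- new best
  Position 3 ('b'): window [0,3] length 4 -- new best
  Position 4 ('a'): repeat (last at 2), move window start to 3
  Position 4 ('a'): window [3,4] length 2
  Position 5 ('g'): window [3,5] length 3
  Position 6 ('c'): window [3,6] length 4
  Position 7 ('h'): window [3,7] length 5 -- new best
  Position 8 ('c'): repeat (last at 6), move window start to 7
  Position 8 ('c'): window [7,8] length 2
  Position 9 ('a'): window [7,9] length 3
Longest substring with no repeats: "bagch" with length 5

5


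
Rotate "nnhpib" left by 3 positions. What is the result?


Input: "nnhpib", rotate left by 3
First 3 characters: "nnh"
Remaining characters: "pib"
Concatenate remaining + first: "pib" + "nnh" = "pibnnh"

pibnnh


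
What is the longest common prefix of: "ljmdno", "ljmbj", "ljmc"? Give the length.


Words: ljmdno, ljmbj, ljmc
  Position 0: all 'l' => match
  Position 1: all 'j' => match
  Position 2: all 'm' => match
  Position 3: ('d', 'b', 'c') => mismatch, stop
LCP = "ljm" (length 3)

3


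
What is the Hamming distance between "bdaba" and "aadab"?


Comparing "bdaba" and "aadab" position by position:
  Position 0: 'b' vs 'a' => differ
  Position 1: 'd' vs 'a' => differ
  Position 2: 'a' vs 'd' => differ
  Position 3: 'b' vs 'a' => differ
  Position 4: 'a' vs 'b' => differ
Total differences (Hamming distance): 5

5


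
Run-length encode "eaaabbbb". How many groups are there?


Input: eaaabbbb
Scanning for consecutive runs:
  Group 1: 'e' x 1 (positions 0-0)
  Group 2: 'a' x 3 (positions 1-3)
  Group 3: 'b' x 4 (positions 4-7)
Total groups: 3

3


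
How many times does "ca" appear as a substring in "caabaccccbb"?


Searching for "ca" in "caabaccccbb"
Scanning each position:
  Position 0: "ca" => MATCH
  Position 1: "aa" => no
  Position 2: "ab" => no
  Position 3: "ba" => no
  Position 4: "ac" => no
  Position 5: "cc" => no
  Position 6: "cc" => no
  Position 7: "cc" => no
  Position 8: "cb" => no
  Position 9: "bb" => no
Total occurrences: 1

1


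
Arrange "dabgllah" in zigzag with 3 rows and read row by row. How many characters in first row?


Zigzag "dabgllah" into 3 rows:
Placing characters:
  'd' => row 0
  'a' => row 1
  'b' => row 2
  'g' => row 1
  'l' => row 0
  'l' => row 1
  'a' => row 2
  'h' => row 1
Rows:
  Row 0: "dl"
  Row 1: "aglh"
  Row 2: "ba"
First row length: 2

2


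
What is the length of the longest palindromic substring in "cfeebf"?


Input: "cfeebf"
Checking substrings for palindromes:
  [2:4] "ee" (len 2) => palindrome
Longest palindromic substring: "ee" with length 2

2


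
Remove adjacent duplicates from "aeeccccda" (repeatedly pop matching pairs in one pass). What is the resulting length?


Input: aeeccccda
Stack-based adjacent duplicate removal:
  Read 'a': push. Stack: a
  Read 'e': push. Stack: ae
  Read 'e': matches stack top 'e' => pop. Stack: a
  Read 'c': push. Stack: ac
  Read 'c': matches stack top 'c' => pop. Stack: a
  Read 'c': push. Stack: ac
  Read 'c': matches stack top 'c' => pop. Stack: a
  Read 'd': push. Stack: ad
  Read 'a': push. Stack: ada
Final stack: "ada" (length 3)

3


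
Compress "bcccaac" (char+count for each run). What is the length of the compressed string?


Input: bcccaac
Runs:
  'b' x 1 => "b1"
  'c' x 3 => "c3"
  'a' x 2 => "a2"
  'c' x 1 => "c1"
Compressed: "b1c3a2c1"
Compressed length: 8

8


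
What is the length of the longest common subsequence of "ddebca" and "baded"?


LCS of "ddebca" and "baded"
DP table:
           b    a    d    e    d
      0    0    0    0    0    0
  d   0    0    0    1    1    1
  d   0    0    0    1    1    2
  e   0    0    0    1    2    2
  b   0    1    1    1    2    2
  c   0    1    1    1    2    2
  a   0    1    2    2    2    2
LCS length = dp[6][5] = 2

2


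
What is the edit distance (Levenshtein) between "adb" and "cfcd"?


Computing edit distance: "adb" -> "cfcd"
DP table:
           c    f    c    d
      0    1    2    3    4
  a   1    1    2    3    4
  d   2    2    2    3    3
  b   3    3    3    3    4
Edit distance = dp[3][4] = 4

4


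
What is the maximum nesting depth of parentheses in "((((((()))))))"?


Input: "((((((()))))))"
Tracking depth:
  Position 0 '(': depth becomes 1
  Position 1 '(': depth becomes 2
  Position 2 '(': depth becomes 3
  Position 3 '(': depth becomes 4
  Position 4 '(': depth becomes 5
  Position 5 '(': depth becomes 6
  Position 6 '(': depth becomes 7
  Position 7 ')': depth becomes 6
  Position 8 ')': depth becomes 5
  Position 9 ')': depth becomes 4
  Position 10 ')': depth becomes 3
  Position 11 ')': depth becomes 2
  Position 12 ')': depth becomes 1
  Position 13 ')': depth becomes 0
Maximum depth reached: 7

7


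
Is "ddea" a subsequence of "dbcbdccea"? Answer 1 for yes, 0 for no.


Check if "ddea" is a subsequence of "dbcbdccea"
Greedy scan:
  Position 0 ('d'): matches sub[0] = 'd'
  Position 1 ('b'): no match needed
  Position 2 ('c'): no match needed
  Position 3 ('b'): no match needed
  Position 4 ('d'): matches sub[1] = 'd'
  Position 5 ('c'): no match needed
  Position 6 ('c'): no match needed
  Position 7 ('e'): matches sub[2] = 'e'
  Position 8 ('a'): matches sub[3] = 'a'
All 4 characters matched => is a subsequence

1


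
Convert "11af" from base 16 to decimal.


Input: "11af" in base 16
Positional expansion:
  Digit '1' (value 1) x 16^3 = 4096
  Digit '1' (value 1) x 16^2 = 256
  Digit 'a' (value 10) x 16^1 = 160
  Digit 'f' (value 15) x 16^0 = 15
Sum = 4527

4527


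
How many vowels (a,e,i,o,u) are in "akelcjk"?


Input: akelcjk
Checking each character:
  'a' at position 0: vowel (running total: 1)
  'k' at position 1: consonant
  'e' at position 2: vowel (running total: 2)
  'l' at position 3: consonant
  'c' at position 4: consonant
  'j' at position 5: consonant
  'k' at position 6: consonant
Total vowels: 2

2


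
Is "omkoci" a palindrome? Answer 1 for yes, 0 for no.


Input: omkoci
Reversed: icokmo
  Compare pos 0 ('o') with pos 5 ('i'): MISMATCH
  Compare pos 1 ('m') with pos 4 ('c'): MISMATCH
  Compare pos 2 ('k') with pos 3 ('o'): MISMATCH
Result: not a palindrome

0


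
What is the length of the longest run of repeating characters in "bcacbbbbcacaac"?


Input: "bcacbbbbcacaac"
Scanning for longest run:
  Position 1 ('c'): new char, reset run to 1
  Position 2 ('a'): new char, reset run to 1
  Position 3 ('c'): new char, reset run to 1
  Position 4 ('b'): new char, reset run to 1
  Position 5 ('b'): continues run of 'b', length=2
  Position 6 ('b'): continues run of 'b', length=3
  Position 7 ('b'): continues run of 'b', length=4
  Position 8 ('c'): new char, reset run to 1
  Position 9 ('a'): new char, reset run to 1
  Position 10 ('c'): new char, reset run to 1
  Position 11 ('a'): new char, reset run to 1
  Position 12 ('a'): continues run of 'a', length=2
  Position 13 ('c'): new char, reset run to 1
Longest run: 'b' with length 4

4


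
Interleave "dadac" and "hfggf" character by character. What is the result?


Interleaving "dadac" and "hfggf":
  Position 0: 'd' from first, 'h' from second => "dh"
  Position 1: 'a' from first, 'f' from second => "af"
  Position 2: 'd' from first, 'g' from second => "dg"
  Position 3: 'a' from first, 'g' from second => "ag"
  Position 4: 'c' from first, 'f' from second => "cf"
Result: dhafdgagcf

dhafdgagcf


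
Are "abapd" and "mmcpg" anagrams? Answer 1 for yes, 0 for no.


Strings: "abapd", "mmcpg"
Sorted first:  aabdp
Sorted second: cgmmp
Differ at position 0: 'a' vs 'c' => not anagrams

0


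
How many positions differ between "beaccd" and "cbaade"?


Comparing "beaccd" and "cbaade" position by position:
  Position 0: 'b' vs 'c' => DIFFER
  Position 1: 'e' vs 'b' => DIFFER
  Position 2: 'a' vs 'a' => same
  Position 3: 'c' vs 'a' => DIFFER
  Position 4: 'c' vs 'd' => DIFFER
  Position 5: 'd' vs 'e' => DIFFER
Positions that differ: 5

5


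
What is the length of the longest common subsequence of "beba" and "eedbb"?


LCS of "beba" and "eedbb"
DP table:
           e    e    d    b    b
      0    0    0    0    0    0
  b   0    0    0    0    1    1
  e   0    1    1    1    1    1
  b   0    1    1    1    2    2
  a   0    1    1    1    2    2
LCS length = dp[4][5] = 2

2


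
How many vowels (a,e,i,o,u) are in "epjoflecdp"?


Input: epjoflecdp
Checking each character:
  'e' at position 0: vowel (running total: 1)
  'p' at position 1: consonant
  'j' at position 2: consonant
  'o' at position 3: vowel (running total: 2)
  'f' at position 4: consonant
  'l' at position 5: consonant
  'e' at position 6: vowel (running total: 3)
  'c' at position 7: consonant
  'd' at position 8: consonant
  'p' at position 9: consonant
Total vowels: 3

3


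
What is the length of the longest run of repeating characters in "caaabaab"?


Input: "caaabaab"
Scanning for longest run:
  Position 1 ('a'): new char, reset run to 1
  Position 2 ('a'): continues run of 'a', length=2
  Position 3 ('a'): continues run of 'a', length=3
  Position 4 ('b'): new char, reset run to 1
  Position 5 ('a'): new char, reset run to 1
  Position 6 ('a'): continues run of 'a', length=2
  Position 7 ('b'): new char, reset run to 1
Longest run: 'a' with length 3

3


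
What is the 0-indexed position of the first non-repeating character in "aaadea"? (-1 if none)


Input: aaadea
Character frequencies:
  'a': 4
  'd': 1
  'e': 1
Scanning left to right for freq == 1:
  Position 0 ('a'): freq=4, skip
  Position 1 ('a'): freq=4, skip
  Position 2 ('a'): freq=4, skip
  Position 3 ('d'): unique! => answer = 3

3


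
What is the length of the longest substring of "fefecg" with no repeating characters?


Input: "fefecg"
Sliding window (track last position of each char):
  Position 0 ('f'): window [0,0] length 1 -- new best
  Position 1 ('e'): window [0,1] length 2 -- new best
  Position 2 ('f'): repeat (last at 0), move window start to 1
  Position 2 ('f'): window [1,2] length 2
  Position 3 ('e'): repeat (last at 1), move window start to 2
  Position 3 ('e'): window [2,3] length 2
  Position 4 ('c'): window [2,4] length 3 -- new best
  Position 5 ('g'): window [2,5] length 4 -- new best
Longest substring with no repeats: "fecg" with length 4

4


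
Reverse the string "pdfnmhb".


Input: pdfnmhb
Reading characters right to left:
  Position 6: 'b'
  Position 5: 'h'
  Position 4: 'm'
  Position 3: 'n'
  Position 2: 'f'
  Position 1: 'd'
  Position 0: 'p'
Reversed: bhmnfdp

bhmnfdp


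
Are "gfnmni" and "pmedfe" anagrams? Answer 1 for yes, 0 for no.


Strings: "gfnmni", "pmedfe"
Sorted first:  fgimnn
Sorted second: deefmp
Differ at position 0: 'f' vs 'd' => not anagrams

0


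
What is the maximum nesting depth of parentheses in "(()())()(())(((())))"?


Input: "(()())()(())(((())))"
Tracking depth:
  Position 0 '(': depth becomes 1
  Position 1 '(': depth becomes 2
  Position 2 ')': depth becomes 1
  Position 3 '(': depth becomes 2
  Position 4 ')': depth becomes 1
  Position 5 ')': depth becomes 0
  Position 6 '(': depth becomes 1
  Position 7 ')': depth becomes 0
  Position 8 '(': depth becomes 1
  Position 9 '(': depth becomes 2
  Position 10 ')': depth becomes 1
  Position 11 ')': depth becomes 0
  Position 12 '(': depth becomes 1
  Position 13 '(': depth becomes 2
  Position 14 '(': depth becomes 3
  Position 15 '(': depth becomes 4
  Position 16 ')': depth becomes 3
  Position 17 ')': depth becomes 2
  Position 18 ')': depth becomes 1
  Position 19 ')': depth becomes 0
Maximum depth reached: 4

4


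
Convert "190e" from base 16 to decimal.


Input: "190e" in base 16
Positional expansion:
  Digit '1' (value 1) x 16^3 = 4096
  Digit '9' (value 9) x 16^2 = 2304
  Digit '0' (value 0) x 16^1 = 0
  Digit 'e' (value 14) x 16^0 = 14
Sum = 6414

6414


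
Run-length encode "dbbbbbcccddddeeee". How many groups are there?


Input: dbbbbbcccddddeeee
Scanning for consecutive runs:
  Group 1: 'd' x 1 (positions 0-0)
  Group 2: 'b' x 5 (positions 1-5)
  Group 3: 'c' x 3 (positions 6-8)
  Group 4: 'd' x 4 (positions 9-12)
  Group 5: 'e' x 4 (positions 13-16)
Total groups: 5

5


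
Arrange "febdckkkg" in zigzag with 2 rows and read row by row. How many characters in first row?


Zigzag "febdckkkg" into 2 rows:
Placing characters:
  'f' => row 0
  'e' => row 1
  'b' => row 0
  'd' => row 1
  'c' => row 0
  'k' => row 1
  'k' => row 0
  'k' => row 1
  'g' => row 0
Rows:
  Row 0: "fbckg"
  Row 1: "edkk"
First row length: 5

5


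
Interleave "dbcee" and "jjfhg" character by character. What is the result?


Interleaving "dbcee" and "jjfhg":
  Position 0: 'd' from first, 'j' from second => "dj"
  Position 1: 'b' from first, 'j' from second => "bj"
  Position 2: 'c' from first, 'f' from second => "cf"
  Position 3: 'e' from first, 'h' from second => "eh"
  Position 4: 'e' from first, 'g' from second => "eg"
Result: djbjcfeheg

djbjcfeheg


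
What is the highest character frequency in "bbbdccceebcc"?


Input: bbbdccceebcc
Character counts:
  'b': 4
  'c': 5
  'd': 1
  'e': 2
Maximum frequency: 5

5


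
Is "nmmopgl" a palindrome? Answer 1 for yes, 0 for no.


Input: nmmopgl
Reversed: lgpommn
  Compare pos 0 ('n') with pos 6 ('l'): MISMATCH
  Compare pos 1 ('m') with pos 5 ('g'): MISMATCH
  Compare pos 2 ('m') with pos 4 ('p'): MISMATCH
Result: not a palindrome

0


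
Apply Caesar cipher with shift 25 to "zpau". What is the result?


Caesar cipher: shift "zpau" by 25
  'z' (pos 25) + 25 = pos 24 = 'y'
  'p' (pos 15) + 25 = pos 14 = 'o'
  'a' (pos 0) + 25 = pos 25 = 'z'
  'u' (pos 20) + 25 = pos 19 = 't'
Result: yozt

yozt


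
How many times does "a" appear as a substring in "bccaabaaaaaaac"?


Searching for "a" in "bccaabaaaaaaac"
Scanning each position:
  Position 0: "b" => no
  Position 1: "c" => no
  Position 2: "c" => no
  Position 3: "a" => MATCH
  Position 4: "a" => MATCH
  Position 5: "b" => no
  Position 6: "a" => MATCH
  Position 7: "a" => MATCH
  Position 8: "a" => MATCH
  Position 9: "a" => MATCH
  Position 10: "a" => MATCH
  Position 11: "a" => MATCH
  Position 12: "a" => MATCH
  Position 13: "c" => no
Total occurrences: 9

9


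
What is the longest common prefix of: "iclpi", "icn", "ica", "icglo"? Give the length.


Words: iclpi, icn, ica, icglo
  Position 0: all 'i' => match
  Position 1: all 'c' => match
  Position 2: ('l', 'n', 'a', 'g') => mismatch, stop
LCP = "ic" (length 2)

2


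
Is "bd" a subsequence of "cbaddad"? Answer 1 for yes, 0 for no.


Check if "bd" is a subsequence of "cbaddad"
Greedy scan:
  Position 0 ('c'): no match needed
  Position 1 ('b'): matches sub[0] = 'b'
  Position 2 ('a'): no match needed
  Position 3 ('d'): matches sub[1] = 'd'
  Position 4 ('d'): no match needed
  Position 5 ('a'): no match needed
  Position 6 ('d'): no match needed
All 2 characters matched => is a subsequence

1


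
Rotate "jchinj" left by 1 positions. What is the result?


Input: "jchinj", rotate left by 1
First 1 characters: "j"
Remaining characters: "chinj"
Concatenate remaining + first: "chinj" + "j" = "chinjj"

chinjj


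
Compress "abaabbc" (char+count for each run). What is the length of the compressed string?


Input: abaabbc
Runs:
  'a' x 1 => "a1"
  'b' x 1 => "b1"
  'a' x 2 => "a2"
  'b' x 2 => "b2"
  'c' x 1 => "c1"
Compressed: "a1b1a2b2c1"
Compressed length: 10

10


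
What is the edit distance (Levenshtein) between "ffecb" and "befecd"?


Computing edit distance: "ffecb" -> "befecd"
DP table:
           b    e    f    e    c    d
      0    1    2    3    4    5    6
  f   1    1    2    2    3    4    5
  f   2    2    2    2    3    4    5
  e   3    3    2    3    2    3    4
  c   4    4    3    3    3    2    3
  b   5    4    4    4    4    3    3
Edit distance = dp[5][6] = 3

3


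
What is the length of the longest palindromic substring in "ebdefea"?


Input: "ebdefea"
Checking substrings for palindromes:
  [3:6] "efe" (len 3) => palindrome
Longest palindromic substring: "efe" with length 3

3


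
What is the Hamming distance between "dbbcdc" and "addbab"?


Comparing "dbbcdc" and "addbab" position by position:
  Position 0: 'd' vs 'a' => differ
  Position 1: 'b' vs 'd' => differ
  Position 2: 'b' vs 'd' => differ
  Position 3: 'c' vs 'b' => differ
  Position 4: 'd' vs 'a' => differ
  Position 5: 'c' vs 'b' => differ
Total differences (Hamming distance): 6

6


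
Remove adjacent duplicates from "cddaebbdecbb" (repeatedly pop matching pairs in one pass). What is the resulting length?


Input: cddaebbdecbb
Stack-based adjacent duplicate removal:
  Read 'c': push. Stack: c
  Read 'd': push. Stack: cd
  Read 'd': matches stack top 'd' => pop. Stack: c
  Read 'a': push. Stack: ca
  Read 'e': push. Stack: cae
  Read 'b': push. Stack: caeb
  Read 'b': matches stack top 'b' => pop. Stack: cae
  Read 'd': push. Stack: caed
  Read 'e': push. Stack: caede
  Read 'c': push. Stack: caedec
  Read 'b': push. Stack: caedecb
  Read 'b': matches stack top 'b' => pop. Stack: caedec
Final stack: "caedec" (length 6)

6


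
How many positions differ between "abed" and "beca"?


Comparing "abed" and "beca" position by position:
  Position 0: 'a' vs 'b' => DIFFER
  Position 1: 'b' vs 'e' => DIFFER
  Position 2: 'e' vs 'c' => DIFFER
  Position 3: 'd' vs 'a' => DIFFER
Positions that differ: 4

4


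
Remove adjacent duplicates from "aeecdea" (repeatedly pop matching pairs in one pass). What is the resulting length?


Input: aeecdea
Stack-based adjacent duplicate removal:
  Read 'a': push. Stack: a
  Read 'e': push. Stack: ae
  Read 'e': matches stack top 'e' => pop. Stack: a
  Read 'c': push. Stack: ac
  Read 'd': push. Stack: acd
  Read 'e': push. Stack: acde
  Read 'a': push. Stack: acdea
Final stack: "acdea" (length 5)

5


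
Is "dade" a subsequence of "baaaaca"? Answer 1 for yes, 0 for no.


Check if "dade" is a subsequence of "baaaaca"
Greedy scan:
  Position 0 ('b'): no match needed
  Position 1 ('a'): no match needed
  Position 2 ('a'): no match needed
  Position 3 ('a'): no match needed
  Position 4 ('a'): no match needed
  Position 5 ('c'): no match needed
  Position 6 ('a'): no match needed
Only matched 0/4 characters => not a subsequence

0


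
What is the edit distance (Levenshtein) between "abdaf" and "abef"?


Computing edit distance: "abdaf" -> "abef"
DP table:
           a    b    e    f
      0    1    2    3    4
  a   1    0    1    2    3
  b   2    1    0    1    2
  d   3    2    1    1    2
  a   4    3    2    2    2
  f   5    4    3    3    2
Edit distance = dp[5][4] = 2

2


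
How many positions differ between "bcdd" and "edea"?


Comparing "bcdd" and "edea" position by position:
  Position 0: 'b' vs 'e' => DIFFER
  Position 1: 'c' vs 'd' => DIFFER
  Position 2: 'd' vs 'e' => DIFFER
  Position 3: 'd' vs 'a' => DIFFER
Positions that differ: 4

4


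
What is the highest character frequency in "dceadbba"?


Input: dceadbba
Character counts:
  'a': 2
  'b': 2
  'c': 1
  'd': 2
  'e': 1
Maximum frequency: 2

2


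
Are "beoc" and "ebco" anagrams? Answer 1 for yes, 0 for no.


Strings: "beoc", "ebco"
Sorted first:  bceo
Sorted second: bceo
Sorted forms match => anagrams

1


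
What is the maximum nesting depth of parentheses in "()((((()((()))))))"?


Input: "()((((()((()))))))"
Tracking depth:
  Position 0 '(': depth becomes 1
  Position 1 ')': depth becomes 0
  Position 2 '(': depth becomes 1
  Position 3 '(': depth becomes 2
  Position 4 '(': depth becomes 3
  Position 5 '(': depth becomes 4
  Position 6 '(': depth becomes 5
  Position 7 ')': depth becomes 4
  Position 8 '(': depth becomes 5
  Position 9 '(': depth becomes 6
  Position 10 '(': depth becomes 7
  Position 11 ')': depth becomes 6
  Position 12 ')': depth becomes 5
  Position 13 ')': depth becomes 4
  Position 14 ')': depth becomes 3
  Position 15 ')': depth becomes 2
  Position 16 ')': depth becomes 1
  Position 17 ')': depth becomes 0
Maximum depth reached: 7

7


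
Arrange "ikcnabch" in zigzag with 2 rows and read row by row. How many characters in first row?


Zigzag "ikcnabch" into 2 rows:
Placing characters:
  'i' => row 0
  'k' => row 1
  'c' => row 0
  'n' => row 1
  'a' => row 0
  'b' => row 1
  'c' => row 0
  'h' => row 1
Rows:
  Row 0: "icac"
  Row 1: "knbh"
First row length: 4

4


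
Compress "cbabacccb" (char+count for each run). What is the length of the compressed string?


Input: cbabacccb
Runs:
  'c' x 1 => "c1"
  'b' x 1 => "b1"
  'a' x 1 => "a1"
  'b' x 1 => "b1"
  'a' x 1 => "a1"
  'c' x 3 => "c3"
  'b' x 1 => "b1"
Compressed: "c1b1a1b1a1c3b1"
Compressed length: 14

14


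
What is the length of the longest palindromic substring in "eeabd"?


Input: "eeabd"
Checking substrings for palindromes:
  [0:2] "ee" (len 2) => palindrome
Longest palindromic substring: "ee" with length 2

2


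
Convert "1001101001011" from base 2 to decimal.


Input: "1001101001011" in base 2
Positional expansion:
  Digit '1' (value 1) x 2^12 = 4096
  Digit '0' (value 0) x 2^11 = 0
  Digit '0' (value 0) x 2^10 = 0
  Digit '1' (value 1) x 2^9 = 512
  Digit '1' (value 1) x 2^8 = 256
  Digit '0' (value 0) x 2^7 = 0
  Digit '1' (value 1) x 2^6 = 64
  Digit '0' (value 0) x 2^5 = 0
  Digit '0' (value 0) x 2^4 = 0
  Digit '1' (value 1) x 2^3 = 8
  Digit '0' (value 0) x 2^2 = 0
  Digit '1' (value 1) x 2^1 = 2
  Digit '1' (value 1) x 2^0 = 1
Sum = 4939

4939


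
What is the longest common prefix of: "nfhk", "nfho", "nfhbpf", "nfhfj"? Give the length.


Words: nfhk, nfho, nfhbpf, nfhfj
  Position 0: all 'n' => match
  Position 1: all 'f' => match
  Position 2: all 'h' => match
  Position 3: ('k', 'o', 'b', 'f') => mismatch, stop
LCP = "nfh" (length 3)

3


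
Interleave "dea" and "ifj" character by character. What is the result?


Interleaving "dea" and "ifj":
  Position 0: 'd' from first, 'i' from second => "di"
  Position 1: 'e' from first, 'f' from second => "ef"
  Position 2: 'a' from first, 'j' from second => "aj"
Result: diefaj

diefaj


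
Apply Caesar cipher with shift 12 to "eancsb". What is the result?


Caesar cipher: shift "eancsb" by 12
  'e' (pos 4) + 12 = pos 16 = 'q'
  'a' (pos 0) + 12 = pos 12 = 'm'
  'n' (pos 13) + 12 = pos 25 = 'z'
  'c' (pos 2) + 12 = pos 14 = 'o'
  's' (pos 18) + 12 = pos 4 = 'e'
  'b' (pos 1) + 12 = pos 13 = 'n'
Result: qmzoen

qmzoen


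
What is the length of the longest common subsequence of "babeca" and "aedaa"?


LCS of "babeca" and "aedaa"
DP table:
           a    e    d    a    a
      0    0    0    0    0    0
  b   0    0    0    0    0    0
  a   0    1    1    1    1    1
  b   0    1    1    1    1    1
  e   0    1    2    2    2    2
  c   0    1    2    2    2    2
  a   0    1    2    2    3    3
LCS length = dp[6][5] = 3

3


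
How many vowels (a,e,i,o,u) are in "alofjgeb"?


Input: alofjgeb
Checking each character:
  'a' at position 0: vowel (running total: 1)
  'l' at position 1: consonant
  'o' at position 2: vowel (running total: 2)
  'f' at position 3: consonant
  'j' at position 4: consonant
  'g' at position 5: consonant
  'e' at position 6: vowel (running total: 3)
  'b' at position 7: consonant
Total vowels: 3

3


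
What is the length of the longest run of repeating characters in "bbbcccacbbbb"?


Input: "bbbcccacbbbb"
Scanning for longest run:
  Position 1 ('b'): continues run of 'b', length=2
  Position 2 ('b'): continues run of 'b', length=3
  Position 3 ('c'): new char, reset run to 1
  Position 4 ('c'): continues run of 'c', length=2
  Position 5 ('c'): continues run of 'c', length=3
  Position 6 ('a'): new char, reset run to 1
  Position 7 ('c'): new char, reset run to 1
  Position 8 ('b'): new char, reset run to 1
  Position 9 ('b'): continues run of 'b', length=2
  Position 10 ('b'): continues run of 'b', length=3
  Position 11 ('b'): continues run of 'b', length=4
Longest run: 'b' with length 4

4


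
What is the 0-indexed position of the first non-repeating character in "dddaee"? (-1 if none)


Input: dddaee
Character frequencies:
  'a': 1
  'd': 3
  'e': 2
Scanning left to right for freq == 1:
  Position 0 ('d'): freq=3, skip
  Position 1 ('d'): freq=3, skip
  Position 2 ('d'): freq=3, skip
  Position 3 ('a'): unique! => answer = 3

3


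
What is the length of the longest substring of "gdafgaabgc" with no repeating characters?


Input: "gdafgaabgc"
Sliding window (track last position of each char):
  Position 0 ('g'): window [0,0] length 1 -- new best
  Position 1 ('d'): window [0,1] length 2 -- new best
  Position 2 ('a'): window [0,2] length 3 -- new best
  Position 3 ('f'): window [0,3] length 4 -- new best
  Position 4 ('g'): repeat (last at 0), move window start to 1
  Position 4 ('g'): window [1,4] length 4
  Position 5 ('a'): repeat (last at 2), move window start to 3
  Position 5 ('a'): window [3,5] length 3
  Position 6 ('a'): repeat (last at 5), move window start to 6
  Position 6 ('a'): window [6,6] length 1
  Position 7 ('b'): window [6,7] length 2
  Position 8 ('g'): window [6,8] length 3
  Position 9 ('c'): window [6,9] length 4
Longest substring with no repeats: "gdaf" with length 4

4


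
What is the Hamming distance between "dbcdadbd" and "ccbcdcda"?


Comparing "dbcdadbd" and "ccbcdcda" position by position:
  Position 0: 'd' vs 'c' => differ
  Position 1: 'b' vs 'c' => differ
  Position 2: 'c' vs 'b' => differ
  Position 3: 'd' vs 'c' => differ
  Position 4: 'a' vs 'd' => differ
  Position 5: 'd' vs 'c' => differ
  Position 6: 'b' vs 'd' => differ
  Position 7: 'd' vs 'a' => differ
Total differences (Hamming distance): 8

8


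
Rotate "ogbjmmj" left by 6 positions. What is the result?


Input: "ogbjmmj", rotate left by 6
First 6 characters: "ogbjmm"
Remaining characters: "j"
Concatenate remaining + first: "j" + "ogbjmm" = "jogbjmm"

jogbjmm


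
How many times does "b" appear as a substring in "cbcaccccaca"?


Searching for "b" in "cbcaccccaca"
Scanning each position:
  Position 0: "c" => no
  Position 1: "b" => MATCH
  Position 2: "c" => no
  Position 3: "a" => no
  Position 4: "c" => no
  Position 5: "c" => no
  Position 6: "c" => no
  Position 7: "c" => no
  Position 8: "a" => no
  Position 9: "c" => no
  Position 10: "a" => no
Total occurrences: 1

1


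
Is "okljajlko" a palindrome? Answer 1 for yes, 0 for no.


Input: okljajlko
Reversed: okljajlko
  Compare pos 0 ('o') with pos 8 ('o'): match
  Compare pos 1 ('k') with pos 7 ('k'): match
  Compare pos 2 ('l') with pos 6 ('l'): match
  Compare pos 3 ('j') with pos 5 ('j'): match
Result: palindrome

1


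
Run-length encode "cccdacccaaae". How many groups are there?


Input: cccdacccaaae
Scanning for consecutive runs:
  Group 1: 'c' x 3 (positions 0-2)
  Group 2: 'd' x 1 (positions 3-3)
  Group 3: 'a' x 1 (positions 4-4)
  Group 4: 'c' x 3 (positions 5-7)
  Group 5: 'a' x 3 (positions 8-10)
  Group 6: 'e' x 1 (positions 11-11)
Total groups: 6

6


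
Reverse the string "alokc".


Input: alokc
Reading characters right to left:
  Position 4: 'c'
  Position 3: 'k'
  Position 2: 'o'
  Position 1: 'l'
  Position 0: 'a'
Reversed: ckola

ckola


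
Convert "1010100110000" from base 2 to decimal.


Input: "1010100110000" in base 2
Positional expansion:
  Digit '1' (value 1) x 2^12 = 4096
  Digit '0' (value 0) x 2^11 = 0
  Digit '1' (value 1) x 2^10 = 1024
  Digit '0' (value 0) x 2^9 = 0
  Digit '1' (value 1) x 2^8 = 256
  Digit '0' (value 0) x 2^7 = 0
  Digit '0' (value 0) x 2^6 = 0
  Digit '1' (value 1) x 2^5 = 32
  Digit '1' (value 1) x 2^4 = 16
  Digit '0' (value 0) x 2^3 = 0
  Digit '0' (value 0) x 2^2 = 0
  Digit '0' (value 0) x 2^1 = 0
  Digit '0' (value 0) x 2^0 = 0
Sum = 5424

5424


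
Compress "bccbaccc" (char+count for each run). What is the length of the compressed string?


Input: bccbaccc
Runs:
  'b' x 1 => "b1"
  'c' x 2 => "c2"
  'b' x 1 => "b1"
  'a' x 1 => "a1"
  'c' x 3 => "c3"
Compressed: "b1c2b1a1c3"
Compressed length: 10

10


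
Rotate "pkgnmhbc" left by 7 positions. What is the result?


Input: "pkgnmhbc", rotate left by 7
First 7 characters: "pkgnmhb"
Remaining characters: "c"
Concatenate remaining + first: "c" + "pkgnmhb" = "cpkgnmhb"

cpkgnmhb


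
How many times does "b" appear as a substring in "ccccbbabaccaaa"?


Searching for "b" in "ccccbbabaccaaa"
Scanning each position:
  Position 0: "c" => no
  Position 1: "c" => no
  Position 2: "c" => no
  Position 3: "c" => no
  Position 4: "b" => MATCH
  Position 5: "b" => MATCH
  Position 6: "a" => no
  Position 7: "b" => MATCH
  Position 8: "a" => no
  Position 9: "c" => no
  Position 10: "c" => no
  Position 11: "a" => no
  Position 12: "a" => no
  Position 13: "a" => no
Total occurrences: 3

3


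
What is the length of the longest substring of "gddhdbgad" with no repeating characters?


Input: "gddhdbgad"
Sliding window (track last position of each char):
  Position 0 ('g'): window [0,0] length 1 -- new best
  Position 1 ('d'): window [0,1] length 2 -- new best
  Position 2 ('d'): repeat (last at 1), move window start to 2
  Position 2 ('d'): window [2,2] length 1
  Position 3 ('h'): window [2,3] length 2
  Position 4 ('d'): repeat (last at 2), move window start to 3
  Position 4 ('d'): window [3,4] length 2
  Position 5 ('b'): window [3,5] length 3 -- new best
  Position 6 ('g'): window [3,6] length 4 -- new best
  Position 7 ('a'): window [3,7] length 5 -- new best
  Position 8 ('d'): repeat (last at 4), move window start to 5
  Position 8 ('d'): window [5,8] length 4
Longest substring with no repeats: "hdbga" with length 5

5


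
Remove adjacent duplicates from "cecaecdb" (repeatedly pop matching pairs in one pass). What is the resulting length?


Input: cecaecdb
Stack-based adjacent duplicate removal:
  Read 'c': push. Stack: c
  Read 'e': push. Stack: ce
  Read 'c': push. Stack: cec
  Read 'a': push. Stack: ceca
  Read 'e': push. Stack: cecae
  Read 'c': push. Stack: cecaec
  Read 'd': push. Stack: cecaecd
  Read 'b': push. Stack: cecaecdb
Final stack: "cecaecdb" (length 8)

8


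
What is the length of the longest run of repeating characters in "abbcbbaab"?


Input: "abbcbbaab"
Scanning for longest run:
  Position 1 ('b'): new char, reset run to 1
  Position 2 ('b'): continues run of 'b', length=2
  Position 3 ('c'): new char, reset run to 1
  Position 4 ('b'): new char, reset run to 1
  Position 5 ('b'): continues run of 'b', length=2
  Position 6 ('a'): new char, reset run to 1
  Position 7 ('a'): continues run of 'a', length=2
  Position 8 ('b'): new char, reset run to 1
Longest run: 'b' with length 2

2


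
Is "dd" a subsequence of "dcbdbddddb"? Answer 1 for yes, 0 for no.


Check if "dd" is a subsequence of "dcbdbddddb"
Greedy scan:
  Position 0 ('d'): matches sub[0] = 'd'
  Position 1 ('c'): no match needed
  Position 2 ('b'): no match needed
  Position 3 ('d'): matches sub[1] = 'd'
  Position 4 ('b'): no match needed
  Position 5 ('d'): no match needed
  Position 6 ('d'): no match needed
  Position 7 ('d'): no match needed
  Position 8 ('d'): no match needed
  Position 9 ('b'): no match needed
All 2 characters matched => is a subsequence

1


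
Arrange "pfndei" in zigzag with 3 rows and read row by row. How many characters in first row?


Zigzag "pfndei" into 3 rows:
Placing characters:
  'p' => row 0
  'f' => row 1
  'n' => row 2
  'd' => row 1
  'e' => row 0
  'i' => row 1
Rows:
  Row 0: "pe"
  Row 1: "fdi"
  Row 2: "n"
First row length: 2

2


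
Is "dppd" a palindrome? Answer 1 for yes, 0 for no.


Input: dppd
Reversed: dppd
  Compare pos 0 ('d') with pos 3 ('d'): match
  Compare pos 1 ('p') with pos 2 ('p'): match
Result: palindrome

1


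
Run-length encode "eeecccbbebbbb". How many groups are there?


Input: eeecccbbebbbb
Scanning for consecutive runs:
  Group 1: 'e' x 3 (positions 0-2)
  Group 2: 'c' x 3 (positions 3-5)
  Group 3: 'b' x 2 (positions 6-7)
  Group 4: 'e' x 1 (positions 8-8)
  Group 5: 'b' x 4 (positions 9-12)
Total groups: 5

5


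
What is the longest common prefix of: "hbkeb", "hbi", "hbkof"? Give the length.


Words: hbkeb, hbi, hbkof
  Position 0: all 'h' => match
  Position 1: all 'b' => match
  Position 2: ('k', 'i', 'k') => mismatch, stop
LCP = "hb" (length 2)

2


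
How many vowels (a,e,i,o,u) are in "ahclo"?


Input: ahclo
Checking each character:
  'a' at position 0: vowel (running total: 1)
  'h' at position 1: consonant
  'c' at position 2: consonant
  'l' at position 3: consonant
  'o' at position 4: vowel (running total: 2)
Total vowels: 2

2


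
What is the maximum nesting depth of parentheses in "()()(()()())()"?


Input: "()()(()()())()"
Tracking depth:
  Position 0 '(': depth becomes 1
  Position 1 ')': depth becomes 0
  Position 2 '(': depth becomes 1
  Position 3 ')': depth becomes 0
  Position 4 '(': depth becomes 1
  Position 5 '(': depth becomes 2
  Position 6 ')': depth becomes 1
  Position 7 '(': depth becomes 2
  Position 8 ')': depth becomes 1
  Position 9 '(': depth becomes 2
  Position 10 ')': depth becomes 1
  Position 11 ')': depth becomes 0
  Position 12 '(': depth becomes 1
  Position 13 ')': depth becomes 0
Maximum depth reached: 2

2


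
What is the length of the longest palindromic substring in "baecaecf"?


Input: "baecaecf"
Checking substrings for palindromes:
  No multi-char palindromic substrings found
Longest palindromic substring: "b" with length 1

1


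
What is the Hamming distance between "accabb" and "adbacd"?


Comparing "accabb" and "adbacd" position by position:
  Position 0: 'a' vs 'a' => same
  Position 1: 'c' vs 'd' => differ
  Position 2: 'c' vs 'b' => differ
  Position 3: 'a' vs 'a' => same
  Position 4: 'b' vs 'c' => differ
  Position 5: 'b' vs 'd' => differ
Total differences (Hamming distance): 4

4


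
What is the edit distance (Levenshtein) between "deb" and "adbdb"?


Computing edit distance: "deb" -> "adbdb"
DP table:
           a    d    b    d    b
      0    1    2    3    4    5
  d   1    1    1    2    3    4
  e   2    2    2    2    3    4
  b   3    3    3    2    3    3
Edit distance = dp[3][5] = 3

3


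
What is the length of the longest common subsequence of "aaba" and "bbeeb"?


LCS of "aaba" and "bbeeb"
DP table:
           b    b    e    e    b
      0    0    0    0    0    0
  a   0    0    0    0    0    0
  a   0    0    0    0    0    0
  b   0    1    1    1    1    1
  a   0    1    1    1    1    1
LCS length = dp[4][5] = 1

1


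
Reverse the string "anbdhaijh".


Input: anbdhaijh
Reading characters right to left:
  Position 8: 'h'
  Position 7: 'j'
  Position 6: 'i'
  Position 5: 'a'
  Position 4: 'h'
  Position 3: 'd'
  Position 2: 'b'
  Position 1: 'n'
  Position 0: 'a'
Reversed: hjiahdbna

hjiahdbna


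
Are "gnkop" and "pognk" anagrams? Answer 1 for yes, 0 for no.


Strings: "gnkop", "pognk"
Sorted first:  gknop
Sorted second: gknop
Sorted forms match => anagrams

1


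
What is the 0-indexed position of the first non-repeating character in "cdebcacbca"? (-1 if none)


Input: cdebcacbca
Character frequencies:
  'a': 2
  'b': 2
  'c': 4
  'd': 1
  'e': 1
Scanning left to right for freq == 1:
  Position 0 ('c'): freq=4, skip
  Position 1 ('d'): unique! => answer = 1

1


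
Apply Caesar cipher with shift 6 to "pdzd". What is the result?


Caesar cipher: shift "pdzd" by 6
  'p' (pos 15) + 6 = pos 21 = 'v'
  'd' (pos 3) + 6 = pos 9 = 'j'
  'z' (pos 25) + 6 = pos 5 = 'f'
  'd' (pos 3) + 6 = pos 9 = 'j'
Result: vjfj

vjfj


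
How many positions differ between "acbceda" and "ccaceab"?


Comparing "acbceda" and "ccaceab" position by position:
  Position 0: 'a' vs 'c' => DIFFER
  Position 1: 'c' vs 'c' => same
  Position 2: 'b' vs 'a' => DIFFER
  Position 3: 'c' vs 'c' => same
  Position 4: 'e' vs 'e' => same
  Position 5: 'd' vs 'a' => DIFFER
  Position 6: 'a' vs 'b' => DIFFER
Positions that differ: 4

4


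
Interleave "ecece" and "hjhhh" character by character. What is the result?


Interleaving "ecece" and "hjhhh":
  Position 0: 'e' from first, 'h' from second => "eh"
  Position 1: 'c' from first, 'j' from second => "cj"
  Position 2: 'e' from first, 'h' from second => "eh"
  Position 3: 'c' from first, 'h' from second => "ch"
  Position 4: 'e' from first, 'h' from second => "eh"
Result: ehcjehcheh

ehcjehcheh


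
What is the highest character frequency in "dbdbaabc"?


Input: dbdbaabc
Character counts:
  'a': 2
  'b': 3
  'c': 1
  'd': 2
Maximum frequency: 3

3


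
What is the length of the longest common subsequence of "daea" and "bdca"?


LCS of "daea" and "bdca"
DP table:
           b    d    c    a
      0    0    0    0    0
  d   0    0    1    1    1
  a   0    0    1    1    2
  e   0    0    1    1    2
  a   0    0    1    1    2
LCS length = dp[4][4] = 2

2


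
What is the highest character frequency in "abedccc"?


Input: abedccc
Character counts:
  'a': 1
  'b': 1
  'c': 3
  'd': 1
  'e': 1
Maximum frequency: 3

3


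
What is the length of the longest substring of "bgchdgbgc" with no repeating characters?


Input: "bgchdgbgc"
Sliding window (track last position of each char):
  Position 0 ('b'): window [0,0] length 1 -- new best
  Position 1 ('g'): window [0,1] length 2 -- new best
  Position 2 ('c'): window [0,2] length 3 -- new best
  Position 3 ('h'): window [0,3] length 4 -- new best
  Position 4 ('d'): window [0,4] length 5 -- new best
  Position 5 ('g'): repeat (last at 1), move window start to 2
  Position 5 ('g'): window [2,5] length 4
  Position 6 ('b'): window [2,6] length 5
  Position 7 ('g'): repeat (last at 5), move window start to 6
  Position 7 ('g'): window [6,7] length 2
  Position 8 ('c'): window [6,8] length 3
Longest substring with no repeats: "bgchd" with length 5

5


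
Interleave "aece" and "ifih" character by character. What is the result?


Interleaving "aece" and "ifih":
  Position 0: 'a' from first, 'i' from second => "ai"
  Position 1: 'e' from first, 'f' from second => "ef"
  Position 2: 'c' from first, 'i' from second => "ci"
  Position 3: 'e' from first, 'h' from second => "eh"
Result: aiefcieh

aiefcieh


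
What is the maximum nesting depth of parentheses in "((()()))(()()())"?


Input: "((()()))(()()())"
Tracking depth:
  Position 0 '(': depth becomes 1
  Position 1 '(': depth becomes 2
  Position 2 '(': depth becomes 3
  Position 3 ')': depth becomes 2
  Position 4 '(': depth becomes 3
  Position 5 ')': depth becomes 2
  Position 6 ')': depth becomes 1
  Position 7 ')': depth becomes 0
  Position 8 '(': depth becomes 1
  Position 9 '(': depth becomes 2
  Position 10 ')': depth becomes 1
  Position 11 '(': depth becomes 2
  Position 12 ')': depth becomes 1
  Position 13 '(': depth becomes 2
  Position 14 ')': depth becomes 1
  Position 15 ')': depth becomes 0
Maximum depth reached: 3

3
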